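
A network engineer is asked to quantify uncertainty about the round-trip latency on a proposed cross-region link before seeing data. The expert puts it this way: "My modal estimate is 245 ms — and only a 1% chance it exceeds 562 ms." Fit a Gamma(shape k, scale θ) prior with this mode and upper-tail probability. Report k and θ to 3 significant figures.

Gamma(k,θ) with k>1 has mode (k−1)θ, so θ = 245/(k−1).
Need P(X < 562) = 0.99 with θ tied to k this way. Start at k = 2, θ = 245: P(X<562) ≈ 0.668.
Too low — raise k to concentrate. Iterating converges to k ≈ 7.93.
Then θ = 245/(7.93−1) ≈ 35.3.

k ≈ 7.93, θ ≈ 35.3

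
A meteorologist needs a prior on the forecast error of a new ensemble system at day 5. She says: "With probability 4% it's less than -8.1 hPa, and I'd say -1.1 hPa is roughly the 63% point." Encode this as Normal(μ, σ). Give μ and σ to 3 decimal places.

For Normal(μ,σ), the p-quantile is μ + z_p·σ. Here z_{0.04} = -1.751, z_{0.63} = 0.3319.
So -8.1 = μ − 1.751σ and -1.1 = μ + 0.3319σ.
Subtracting: σ = (-1.1 − -8.1)/(0.3319 − (-1.751)) = 3.361.
Then μ = -8.1 − (-1.751)·3.361 = -2.215.

μ = -2.215, σ = 3.361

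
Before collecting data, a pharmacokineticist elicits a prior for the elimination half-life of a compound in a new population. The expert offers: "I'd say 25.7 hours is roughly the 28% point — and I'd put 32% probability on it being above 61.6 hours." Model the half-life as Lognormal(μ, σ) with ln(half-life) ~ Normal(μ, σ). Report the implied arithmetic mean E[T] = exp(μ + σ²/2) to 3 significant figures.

E[T] ≈ 59 hours

If T ~ Lognormal(μ,σ) then ln T ~ Normal(μ,σ), so the p-quantile of ln T is μ + z_p·σ.
ln(25.7) = 3.246 and ln(61.6) = 4.121; z_{0.28} = -0.5828, z_{0.68} = 0.4677.
σ = (4.121 − 3.246)/(0.4677 − (-0.5828)) = 0.832.
μ = 3.246 − (-0.5828)·0.832 = 3.731.
E[T] = exp(μ + σ²/2) = exp(3.731 + 0.3462) = 59 hours.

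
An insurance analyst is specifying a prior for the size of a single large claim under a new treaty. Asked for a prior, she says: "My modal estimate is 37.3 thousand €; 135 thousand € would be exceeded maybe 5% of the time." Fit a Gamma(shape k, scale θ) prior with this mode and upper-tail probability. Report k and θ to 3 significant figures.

Gamma(k,θ) with k>1 has mode (k−1)θ, so θ = 37.3/(k−1).
Need P(X < 135) = 0.95 with θ tied to k this way. Start at k = 2, θ = 37.3: P(X<135) ≈ 0.876.
Too low — raise k to concentrate. Iterating converges to k ≈ 2.55.
Then θ = 37.3/(2.55−1) ≈ 24.

k ≈ 2.55, θ ≈ 24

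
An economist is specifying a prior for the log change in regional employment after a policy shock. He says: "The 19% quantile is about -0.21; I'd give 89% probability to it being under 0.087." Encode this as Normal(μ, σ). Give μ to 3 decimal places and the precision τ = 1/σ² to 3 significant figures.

The p-quantile of Normal(μ,σ) is μ + z_p·σ, with z_{0.19} = -0.8779 and z_{0.89} = 1.227.
Eliminate σ: μ = (z₂·x₁ − z₁·x₂)/(z₂ − z₁) = (1.227·-0.21 − (-0.8779)·0.087)/2.104 = -0.086.
Then σ = (x₂ − x₁)/(z₂ − z₁) = (0.087 − -0.21)/2.104 = 0.141.
Precision τ = 1/σ² = 1/0.1411² = 50.2.

μ = -0.086, τ = 50.2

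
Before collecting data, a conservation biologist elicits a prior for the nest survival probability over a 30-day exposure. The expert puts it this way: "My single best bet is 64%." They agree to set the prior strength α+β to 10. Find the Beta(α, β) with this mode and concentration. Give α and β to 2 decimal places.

α = 6.12, β = 3.88

For α,β > 1 the Beta mode is (α−1)/(α+β−2). With α+β = 10, the mode is (α−1)/8.
Set (α−1)/8 = 0.64 → α = 1 + 0.64·8 = 6.12.
β = 10 − α = 3.88.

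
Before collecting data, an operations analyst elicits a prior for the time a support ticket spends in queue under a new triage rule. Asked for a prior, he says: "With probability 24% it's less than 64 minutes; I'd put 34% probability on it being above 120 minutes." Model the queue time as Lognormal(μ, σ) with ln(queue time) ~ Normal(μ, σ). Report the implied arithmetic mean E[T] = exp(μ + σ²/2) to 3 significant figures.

If T ~ Lognormal(μ,σ) then ln T ~ Normal(μ,σ), so the p-quantile of ln T is μ + z_p·σ.
ln(64) = 4.159 and ln(120) = 4.787; z_{0.24} = -0.7063, z_{0.66} = 0.4125.
σ = (4.787 − 4.159)/(0.4125 − (-0.7063)) = 0.562.
μ = 4.159 − (-0.7063)·0.562 = 4.556.
E[T] = exp(μ + σ²/2) = exp(4.556 + 0.1579) = 111 minutes.

E[T] ≈ 111 minutes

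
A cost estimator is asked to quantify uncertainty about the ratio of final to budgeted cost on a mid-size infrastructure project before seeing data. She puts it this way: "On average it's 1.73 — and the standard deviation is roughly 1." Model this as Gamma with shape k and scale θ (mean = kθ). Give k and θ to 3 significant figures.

For Gamma(k, scale θ): mean = kθ, variance = kθ², so CV = 1/√k.
CV = SD/mean = 1/1.73 = 0.578, hence k = 1/CV² = 2.99.
Then θ = mean/k = 1.73/2.99 = 0.578.

k ≈ 2.99, θ ≈ 0.578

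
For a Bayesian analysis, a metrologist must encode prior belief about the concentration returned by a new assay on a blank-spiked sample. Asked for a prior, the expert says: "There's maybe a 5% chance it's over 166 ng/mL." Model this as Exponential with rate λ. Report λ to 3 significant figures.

λ ≈ 0.018

P(T > 166.0) = e^(−λ·166.0) = 0.05, so λ = −ln(0.05)/166.0 = 0.018.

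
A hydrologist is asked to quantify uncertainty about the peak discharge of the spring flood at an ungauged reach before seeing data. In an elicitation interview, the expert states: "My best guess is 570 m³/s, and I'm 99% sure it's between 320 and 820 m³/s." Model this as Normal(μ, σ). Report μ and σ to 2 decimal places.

A symmetric 99% interval runs μ ± z·σ with z = 2.576.
Half-width = 250, so σ = 250/2.576 = 97.06.
μ is the stated best guess, 570.00.

μ = 570.00, σ = 97.06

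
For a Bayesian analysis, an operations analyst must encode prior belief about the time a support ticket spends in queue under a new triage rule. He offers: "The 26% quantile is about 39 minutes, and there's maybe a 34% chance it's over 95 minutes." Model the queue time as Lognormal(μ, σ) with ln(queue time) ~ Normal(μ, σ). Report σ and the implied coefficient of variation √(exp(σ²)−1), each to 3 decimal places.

If T ~ Lognormal(μ,σ) then ln T ~ Normal(μ,σ), so the p-quantile of ln T is μ + z_p·σ.
ln(39) = 3.664 and ln(95) = 4.554; z_{0.26} = -0.6433, z_{0.66} = 0.4125.
σ = (4.554 − 3.664)/(0.4125 − (-0.6433)) = 0.843.
μ = 3.664 − (-0.6433)·0.843 = 4.206.
CV = √(exp(σ²)−1) = √(exp(0.7111)−1) = 1.018.

σ ≈ 0.843, CV ≈ 1.018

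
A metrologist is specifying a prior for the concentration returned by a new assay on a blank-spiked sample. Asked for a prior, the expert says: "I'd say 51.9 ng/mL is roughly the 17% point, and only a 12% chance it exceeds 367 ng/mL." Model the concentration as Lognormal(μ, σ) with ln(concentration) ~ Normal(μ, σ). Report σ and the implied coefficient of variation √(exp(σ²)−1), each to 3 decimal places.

If T ~ Lognormal(μ,σ) then ln T ~ Normal(μ,σ), so the p-quantile of ln T is μ + z_p·σ.
ln(51.9) = 3.949 and ln(367) = 5.905; z_{0.17} = -0.9542, z_{0.88} = 1.175.
σ = (5.905 − 3.949)/(1.175 − (-0.9542)) = 0.919.
μ = 3.949 − (-0.9542)·0.919 = 4.826.
CV = √(exp(σ²)−1) = √(exp(0.8440)−1) = 1.151.

σ ≈ 0.919, CV ≈ 1.151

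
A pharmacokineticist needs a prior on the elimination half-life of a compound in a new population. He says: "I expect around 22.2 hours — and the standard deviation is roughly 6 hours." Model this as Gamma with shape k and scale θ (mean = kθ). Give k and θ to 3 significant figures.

k ≈ 13.7, θ ≈ 1.62

For Gamma(k, scale θ): mean = kθ, variance = kθ², so CV = 1/√k.
CV = SD/mean = 6/22.2 = 0.2703, hence k = 1/CV² = 13.7.
Then θ = mean/k = 22.2/13.7 = 1.62.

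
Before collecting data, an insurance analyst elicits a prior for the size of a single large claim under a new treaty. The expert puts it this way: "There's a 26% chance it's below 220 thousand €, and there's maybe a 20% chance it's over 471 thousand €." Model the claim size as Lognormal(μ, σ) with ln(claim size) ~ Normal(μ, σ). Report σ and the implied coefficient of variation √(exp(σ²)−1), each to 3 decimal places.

σ ≈ 0.513, CV ≈ 0.548

If T ~ Lognormal(μ,σ) then ln T ~ Normal(μ,σ), so the p-quantile of ln T is μ + z_p·σ.
ln(220) = 5.394 and ln(471) = 6.155; z_{0.26} = -0.6433, z_{0.8} = 0.8416.
σ = (6.155 − 5.394)/(0.8416 − (-0.6433)) = 0.513.
μ = 5.394 − (-0.6433)·0.513 = 5.723.
CV = √(exp(σ²)−1) = √(exp(0.2628)−1) = 0.548.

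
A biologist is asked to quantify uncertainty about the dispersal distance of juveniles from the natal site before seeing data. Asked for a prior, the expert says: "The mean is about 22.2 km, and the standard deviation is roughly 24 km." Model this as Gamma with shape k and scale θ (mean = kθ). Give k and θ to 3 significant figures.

k ≈ 0.856, θ ≈ 25.9

For Gamma(k, scale θ): mean = kθ, variance = kθ², so CV = 1/√k.
CV = SD/mean = 24/22.2 = 1.081, hence k = 1/CV² = 0.856.
Then θ = mean/k = 22.2/0.856 = 25.9.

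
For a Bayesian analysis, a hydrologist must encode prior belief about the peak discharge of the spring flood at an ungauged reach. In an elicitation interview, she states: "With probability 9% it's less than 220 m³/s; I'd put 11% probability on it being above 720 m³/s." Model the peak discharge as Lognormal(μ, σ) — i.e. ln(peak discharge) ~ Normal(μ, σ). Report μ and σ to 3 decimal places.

μ ≈ 6.013, σ ≈ 0.462

If T ~ Lognormal(μ,σ) then ln T ~ Normal(μ,σ), so the p-quantile of ln T is μ + z_p·σ.
ln(220) = 5.394 and ln(720) = 6.579; z_{0.09} = -1.341, z_{0.89} = 1.227.
σ = (6.579 − 5.394)/(1.227 − (-1.341)) = 0.462.
μ = 5.394 − (-1.341)·0.462 = 6.013.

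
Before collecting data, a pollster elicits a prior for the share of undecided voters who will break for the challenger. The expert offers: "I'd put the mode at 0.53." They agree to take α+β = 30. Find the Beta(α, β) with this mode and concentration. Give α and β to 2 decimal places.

α = 15.84, β = 14.16

For α,β > 1 the Beta mode is (α−1)/(α+β−2). With α+β = 30, the mode is (α−1)/28.
Set (α−1)/28 = 0.53 → α = 1 + 0.53·28 = 15.84.
β = 30 − α = 14.16.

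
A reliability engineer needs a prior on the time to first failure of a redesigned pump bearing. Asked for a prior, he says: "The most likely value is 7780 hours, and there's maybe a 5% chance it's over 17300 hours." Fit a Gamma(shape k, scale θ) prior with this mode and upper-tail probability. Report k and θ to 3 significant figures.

k ≈ 5.3, θ ≈ 1810

Gamma(k,θ) with k>1 has mode (k−1)θ, so θ = 7780/(k−1).
Need P(X < 17300) = 0.95 with θ tied to k this way. Start at k = 2, θ = 7780: P(X<17300) ≈ 0.651.
Too low — raise k to concentrate. Iterating converges to k ≈ 5.3.
Then θ = 7780/(5.3−1) ≈ 1810.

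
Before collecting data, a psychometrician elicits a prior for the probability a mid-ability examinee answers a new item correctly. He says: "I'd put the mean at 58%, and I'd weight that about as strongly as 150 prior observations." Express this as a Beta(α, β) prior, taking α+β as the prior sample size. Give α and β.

α = 87, β = 63

Under the effective-sample-size interpretation, Beta(α, β) has prior mean α/(α+β) and prior sample size α+β.
So α+β = 150 and α/(α+β) = 0.58, giving α = 0.58·150 = 87 and β = 150 − 87 = 63.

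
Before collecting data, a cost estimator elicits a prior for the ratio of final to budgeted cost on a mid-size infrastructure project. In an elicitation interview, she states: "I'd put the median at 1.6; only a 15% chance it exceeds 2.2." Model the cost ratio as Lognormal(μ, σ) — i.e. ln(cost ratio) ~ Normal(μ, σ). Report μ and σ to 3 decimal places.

μ ≈ 0.470, σ ≈ 0.307

If T ~ Lognormal(μ,σ) then ln T ~ Normal(μ,σ), so the p-quantile of ln T is μ + z_p·σ.
ln(1.6) = 0.47 and ln(2.2) = 0.7885; z_{0.5} = 0, z_{0.85} = 1.036.
σ = (0.7885 − 0.47)/(1.036 − (0)) = 0.307.
μ = 0.47 − (0)·0.307 = 0.470.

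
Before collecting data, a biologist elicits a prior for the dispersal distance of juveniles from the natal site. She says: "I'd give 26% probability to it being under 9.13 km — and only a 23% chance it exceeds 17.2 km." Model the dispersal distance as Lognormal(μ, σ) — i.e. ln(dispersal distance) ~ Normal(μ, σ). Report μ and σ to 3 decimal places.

If T ~ Lognormal(μ,σ) then ln T ~ Normal(μ,σ), so the p-quantile of ln T is μ + z_p·σ.
ln(9.13) = 2.212 and ln(17.2) = 2.845; z_{0.26} = -0.6433, z_{0.77} = 0.7388.
σ = (2.845 − 2.212)/(0.7388 − (-0.6433)) = 0.458.
μ = 2.212 − (-0.6433)·0.458 = 2.506.

μ ≈ 2.506, σ ≈ 0.458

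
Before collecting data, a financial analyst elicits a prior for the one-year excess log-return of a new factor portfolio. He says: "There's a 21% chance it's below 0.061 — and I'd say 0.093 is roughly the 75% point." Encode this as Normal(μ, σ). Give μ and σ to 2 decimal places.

For Normal(μ,σ), the p-quantile is μ + z_p·σ. Here z_{0.21} = -0.8064, z_{0.75} = 0.6745.
So 0.061 = μ − 0.8064σ and 0.093 = μ + 0.6745σ.
Subtracting: σ = (0.093 − 0.061)/(0.6745 − (-0.8064)) = 0.02.
Then μ = 0.061 − (-0.8064)·0.02 = 0.08.

μ = 0.08, σ = 0.02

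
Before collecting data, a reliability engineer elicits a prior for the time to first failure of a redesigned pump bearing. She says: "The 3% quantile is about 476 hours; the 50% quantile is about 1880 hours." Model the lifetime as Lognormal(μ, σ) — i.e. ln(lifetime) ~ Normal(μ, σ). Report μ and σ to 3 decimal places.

μ ≈ 7.539, σ ≈ 0.730

If T ~ Lognormal(μ,σ) then ln T ~ Normal(μ,σ), so the p-quantile of ln T is μ + z_p·σ.
ln(476) = 6.165 and ln(1880) = 7.539; z_{0.03} = -1.881, z_{0.5} = 0.
σ = (7.539 − 6.165)/(0 − (-1.881)) = 0.730.
μ = 6.165 − (-1.881)·0.730 = 7.539.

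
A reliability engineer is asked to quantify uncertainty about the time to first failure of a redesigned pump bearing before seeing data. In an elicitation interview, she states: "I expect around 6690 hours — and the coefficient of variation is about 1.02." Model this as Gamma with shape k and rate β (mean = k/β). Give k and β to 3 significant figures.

k ≈ 0.961, β ≈ 0.000144

For Gamma(k, rate β): mean = k/β, variance = k/β², so CV = 1/√k.
CV = 1.02, hence k = 1/CV² = 0.961.
Then β = k/mean = 0.961/6690 = 0.000144.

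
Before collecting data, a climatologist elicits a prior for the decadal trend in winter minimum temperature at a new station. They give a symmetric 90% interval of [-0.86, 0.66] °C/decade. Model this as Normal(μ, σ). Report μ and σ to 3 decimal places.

μ = -0.100, σ = 0.462

A symmetric 90% interval runs μ ± z·σ with z = 1.645.
Half-width = 0.76, so σ = 0.76/1.645 = 0.462.
μ is the interval midpoint, -0.100.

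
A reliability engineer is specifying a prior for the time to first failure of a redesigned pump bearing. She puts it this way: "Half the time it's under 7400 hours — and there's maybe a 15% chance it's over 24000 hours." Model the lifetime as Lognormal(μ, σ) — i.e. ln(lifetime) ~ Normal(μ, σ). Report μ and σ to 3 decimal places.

If T ~ Lognormal(μ,σ) then ln T ~ Normal(μ,σ), so the p-quantile of ln T is μ + z_p·σ.
ln(7400) = 8.909 and ln(24000) = 10.09; z_{0.5} = 0, z_{0.85} = 1.036.
σ = (10.09 − 8.909)/(1.036 − (0)) = 1.135.
μ = 8.909 − (0)·1.135 = 8.909.

μ ≈ 8.909, σ ≈ 1.135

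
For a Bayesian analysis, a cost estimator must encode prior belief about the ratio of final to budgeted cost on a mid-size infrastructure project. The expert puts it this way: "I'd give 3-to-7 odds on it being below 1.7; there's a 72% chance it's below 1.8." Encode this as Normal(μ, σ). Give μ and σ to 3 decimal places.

μ = 1.747, σ = 0.090

For Normal(μ,σ), the p-quantile is μ + z_p·σ. Here z_{0.3} = -0.5244, z_{0.72} = 0.5828.
So 1.7 = μ − 0.5244σ and 1.8 = μ + 0.5828σ.
Subtracting: σ = (1.8 − 1.7)/(0.5828 − (-0.5244)) = 0.090.
Then μ = 1.7 − (-0.5244)·0.090 = 1.747.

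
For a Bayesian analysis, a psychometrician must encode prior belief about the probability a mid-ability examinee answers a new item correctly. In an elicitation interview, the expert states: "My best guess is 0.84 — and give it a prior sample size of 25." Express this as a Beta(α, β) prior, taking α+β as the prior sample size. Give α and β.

Under the effective-sample-size interpretation, Beta(α, β) has prior mean α/(α+β) and prior sample size α+β.
So α+β = 25 and α/(α+β) = 0.84, giving α = 0.84·25 = 21 and β = 25 − 21 = 4.

α = 21, β = 4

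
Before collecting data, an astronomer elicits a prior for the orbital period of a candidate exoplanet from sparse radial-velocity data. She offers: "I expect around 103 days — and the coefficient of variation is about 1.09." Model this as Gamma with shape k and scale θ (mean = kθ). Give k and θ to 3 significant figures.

k ≈ 0.842, θ ≈ 122

For Gamma(k, scale θ): mean = kθ, variance = kθ², so CV = 1/√k.
CV = 1.09, hence k = 1/CV² = 0.842.
Then θ = mean/k = 103/0.842 = 122.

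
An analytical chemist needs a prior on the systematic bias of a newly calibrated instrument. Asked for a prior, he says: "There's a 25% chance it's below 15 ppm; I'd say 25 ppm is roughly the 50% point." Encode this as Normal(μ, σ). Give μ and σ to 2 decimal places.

μ = 25.00, σ = 14.83

For Normal(μ,σ), the p-quantile is μ + z_p·σ. Here z_{0.25} = -0.6745, z_{0.5} = 0.
So 15 = μ − 0.6745σ and 25 = μ + 0σ.
Subtracting: σ = (25 − 15)/(0 − (-0.6745)) = 14.83.
Then μ = 15 − (-0.6745)·14.83 = 25.00.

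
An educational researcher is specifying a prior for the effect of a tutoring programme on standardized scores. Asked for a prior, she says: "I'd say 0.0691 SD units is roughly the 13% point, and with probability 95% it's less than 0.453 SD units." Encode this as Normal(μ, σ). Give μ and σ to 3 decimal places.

μ = 0.225, σ = 0.139

The p-quantile of Normal(μ,σ) is μ + z_p·σ, with z_{0.13} = -1.126 and z_{0.95} = 1.645.
Eliminate σ: μ = (z₂·x₁ − z₁·x₂)/(z₂ − z₁) = (1.645·0.0691 − (-1.126)·0.453)/2.771 = 0.225.
Then σ = (x₂ − x₁)/(z₂ − z₁) = (0.453 − 0.0691)/2.771 = 0.139.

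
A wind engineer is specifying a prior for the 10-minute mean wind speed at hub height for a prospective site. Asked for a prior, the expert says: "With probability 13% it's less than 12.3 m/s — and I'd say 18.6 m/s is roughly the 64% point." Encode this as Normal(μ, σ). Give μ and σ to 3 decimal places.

μ = 17.079, σ = 4.243

For Normal(μ,σ), the p-quantile is μ + z_p·σ. Here z_{0.13} = -1.126, z_{0.64} = 0.3585.
So 12.3 = μ − 1.126σ and 18.6 = μ + 0.3585σ.
Subtracting: σ = (18.6 − 12.3)/(0.3585 − (-1.126)) = 4.243.
Then μ = 12.3 − (-1.126)·4.243 = 17.079.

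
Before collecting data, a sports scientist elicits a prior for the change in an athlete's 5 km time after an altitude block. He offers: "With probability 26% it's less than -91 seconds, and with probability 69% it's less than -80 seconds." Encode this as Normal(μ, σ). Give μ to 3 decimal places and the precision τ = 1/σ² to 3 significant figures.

μ = -84.788, τ = 0.0107

The p-quantile of Normal(μ,σ) is μ + z_p·σ, with z_{0.26} = -0.6433 and z_{0.69} = 0.4959.
Eliminate σ: μ = (z₂·x₁ − z₁·x₂)/(z₂ − z₁) = (0.4959·-91 − (-0.6433)·-80)/1.139 = -84.788.
Then σ = (x₂ − x₁)/(z₂ − z₁) = (-80 − -91)/1.139 = 9.656.
Precision τ = 1/σ² = 1/9.656² = 0.0107.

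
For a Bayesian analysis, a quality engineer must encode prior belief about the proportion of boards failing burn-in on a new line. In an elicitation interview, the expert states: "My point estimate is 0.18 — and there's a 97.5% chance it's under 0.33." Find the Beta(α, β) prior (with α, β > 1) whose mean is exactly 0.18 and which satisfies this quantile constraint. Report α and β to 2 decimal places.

With mean 0.18 fixed, write α = 0.18s, β = 0.82s where s = α+β.
Need P(θ < 0.33) = 0.975 under Beta(0.18s, 0.82s). Normal approximation: (q−m)/√(m(1−m)/s) ≈ z_{0.975} = 1.96, so s ≈ 0.18·0.82·(1.96)²/(0.33−0.18)² = 25.2.
At s = 25.2: P(θ<0.33) ≈ 0.962. Adjusting to match 0.975 gives s ≈ 31.24.
So α = 0.18·31.24 ≈ 5.62, β = 0.82·31.24 ≈ 25.62.

α ≈ 5.62, β ≈ 25.62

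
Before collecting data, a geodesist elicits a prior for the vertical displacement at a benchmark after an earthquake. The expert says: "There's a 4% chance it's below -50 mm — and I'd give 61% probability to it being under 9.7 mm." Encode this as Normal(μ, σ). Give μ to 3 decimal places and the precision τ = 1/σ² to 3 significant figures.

For Normal(μ,σ), the p-quantile is μ + z_p·σ. Here z_{0.04} = -1.751, z_{0.61} = 0.2793.
So -50 = μ − 1.751σ and 9.7 = μ + 0.2793σ.
Subtracting: σ = (9.7 − -50)/(0.2793 − (-1.751)) = 29.409.
Then μ = -50 − (-1.751)·29.409 = 1.486.
Precision τ = 1/σ² = 1/29.41² = 0.00116.

μ = 1.486, τ = 0.00116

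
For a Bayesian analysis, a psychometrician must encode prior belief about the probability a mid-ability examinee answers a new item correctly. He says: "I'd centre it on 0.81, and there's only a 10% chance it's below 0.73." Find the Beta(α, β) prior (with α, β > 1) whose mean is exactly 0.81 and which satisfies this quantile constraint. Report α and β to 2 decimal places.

With mean 0.81 fixed, write α = 0.81s, β = 0.19s where s = α+β.
Need P(θ < 0.73) = 0.1 under Beta(0.81s, 0.19s). Normal approximation: (q−m)/√(m(1−m)/s) ≈ z_{0.1} = -1.28, so s ≈ 0.81·0.19·(-1.28)²/(0.73−0.81)² = 39.5.
At s = 39.5: P(θ<0.73) ≈ 0.106. Adjusting to match 0.1 gives s ≈ 41.84.
So α = 0.81·41.84 ≈ 33.89, β = 0.19·41.84 ≈ 7.95.

α ≈ 33.89, β ≈ 7.95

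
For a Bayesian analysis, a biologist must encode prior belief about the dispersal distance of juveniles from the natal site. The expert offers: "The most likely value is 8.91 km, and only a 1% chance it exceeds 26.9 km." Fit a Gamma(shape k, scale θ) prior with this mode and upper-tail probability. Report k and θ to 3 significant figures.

k ≈ 4.68, θ ≈ 2.42

Gamma(k,θ) with k>1 has mode (k−1)θ, so θ = 8.91/(k−1).
Need P(X < 26.9) = 0.99 with θ tied to k this way. Start at k = 2, θ = 8.91: P(X<26.9) ≈ 0.804.
Too low — raise k to concentrate. Iterating converges to k ≈ 4.68.
Then θ = 8.91/(4.68−1) ≈ 2.42.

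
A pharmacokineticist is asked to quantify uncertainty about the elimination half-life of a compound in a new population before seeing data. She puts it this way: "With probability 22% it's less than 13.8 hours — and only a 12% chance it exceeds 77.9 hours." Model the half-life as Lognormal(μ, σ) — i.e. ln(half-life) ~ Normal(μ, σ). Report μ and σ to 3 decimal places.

μ ≈ 3.311, σ ≈ 0.889

If T ~ Lognormal(μ,σ) then ln T ~ Normal(μ,σ), so the p-quantile of ln T is μ + z_p·σ.
ln(13.8) = 2.625 and ln(77.9) = 4.355; z_{0.22} = -0.7722, z_{0.88} = 1.175.
σ = (4.355 − 2.625)/(1.175 − (-0.7722)) = 0.889.
μ = 2.625 − (-0.7722)·0.889 = 3.311.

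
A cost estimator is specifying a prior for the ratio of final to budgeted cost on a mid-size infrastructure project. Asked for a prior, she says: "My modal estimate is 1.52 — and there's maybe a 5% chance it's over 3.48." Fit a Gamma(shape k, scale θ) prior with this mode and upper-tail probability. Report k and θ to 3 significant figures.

Gamma(k,θ) with k>1 has mode (k−1)θ, so θ = 1.52/(k−1).
Need P(X < 3.48) = 0.95 with θ tied to k this way. Start at k = 2, θ = 1.52: P(X<3.48) ≈ 0.667.
Too low — raise k to concentrate. Iterating converges to k ≈ 5.
Then θ = 1.52/(5−1) ≈ 0.38.

k ≈ 5, θ ≈ 0.38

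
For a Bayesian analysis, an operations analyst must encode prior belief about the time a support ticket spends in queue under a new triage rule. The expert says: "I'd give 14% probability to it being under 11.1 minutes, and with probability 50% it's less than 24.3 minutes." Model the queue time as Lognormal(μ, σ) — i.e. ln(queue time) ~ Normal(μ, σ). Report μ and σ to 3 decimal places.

μ ≈ 3.190, σ ≈ 0.725

If T ~ Lognormal(μ,σ) then ln T ~ Normal(μ,σ), so the p-quantile of ln T is μ + z_p·σ.
ln(11.1) = 2.407 and ln(24.3) = 3.19; z_{0.14} = -1.08, z_{0.5} = 0.
σ = (3.19 − 2.407)/(0 − (-1.08)) = 0.725.
μ = 2.407 − (-1.08)·0.725 = 3.190.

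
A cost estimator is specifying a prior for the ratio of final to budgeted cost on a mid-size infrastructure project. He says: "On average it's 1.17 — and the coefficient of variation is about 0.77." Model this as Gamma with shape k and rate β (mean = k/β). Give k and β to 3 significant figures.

k ≈ 1.69, β ≈ 1.44

For Gamma(k, rate β): mean = k/β, variance = k/β², so CV = 1/√k.
CV = 0.77, hence k = 1/CV² = 1.69.
Then β = k/mean = 1.69/1.17 = 1.44.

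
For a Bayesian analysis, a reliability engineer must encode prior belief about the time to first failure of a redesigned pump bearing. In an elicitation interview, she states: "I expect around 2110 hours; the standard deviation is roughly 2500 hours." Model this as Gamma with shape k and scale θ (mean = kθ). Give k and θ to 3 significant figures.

For Gamma(k, scale θ): mean = kθ, variance = kθ², so CV = 1/√k.
CV = SD/mean = 2500/2110 = 1.185, hence k = 1/CV² = 0.712.
Then θ = mean/k = 2110/0.712 = 2960.

k ≈ 0.712, θ ≈ 2960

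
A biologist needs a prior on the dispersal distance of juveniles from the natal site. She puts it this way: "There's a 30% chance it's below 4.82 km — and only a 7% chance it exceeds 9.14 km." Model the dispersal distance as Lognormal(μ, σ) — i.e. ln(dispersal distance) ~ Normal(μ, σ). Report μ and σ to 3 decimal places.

μ ≈ 1.741, σ ≈ 0.320

If T ~ Lognormal(μ,σ) then ln T ~ Normal(μ,σ), so the p-quantile of ln T is μ + z_p·σ.
ln(4.82) = 1.573 and ln(9.14) = 2.213; z_{0.3} = -0.5244, z_{0.93} = 1.476.
σ = (2.213 − 1.573)/(1.476 − (-0.5244)) = 0.320.
μ = 1.573 − (-0.5244)·0.320 = 1.741.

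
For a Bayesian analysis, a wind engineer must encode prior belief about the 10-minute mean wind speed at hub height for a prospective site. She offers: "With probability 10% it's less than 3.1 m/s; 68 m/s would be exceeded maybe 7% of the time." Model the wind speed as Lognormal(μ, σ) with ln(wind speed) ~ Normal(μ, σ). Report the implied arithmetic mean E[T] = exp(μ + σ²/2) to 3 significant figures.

If T ~ Lognormal(μ,σ) then ln T ~ Normal(μ,σ), so the p-quantile of ln T is μ + z_p·σ.
ln(3.1) = 1.131 and ln(68) = 4.22; z_{0.1} = -1.282, z_{0.93} = 1.476.
σ = (4.22 − 1.131)/(1.476 − (-1.282)) = 1.120.
μ = 1.131 − (-1.282)·1.120 = 2.567.
E[T] = exp(μ + σ²/2) = exp(2.567 + 0.6272) = 24.4 m/s.

E[T] ≈ 24.4 m/s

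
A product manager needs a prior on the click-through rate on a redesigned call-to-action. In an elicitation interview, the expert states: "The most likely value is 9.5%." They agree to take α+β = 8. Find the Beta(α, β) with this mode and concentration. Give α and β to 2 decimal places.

α = 1.57, β = 6.43

For α,β > 1 the Beta mode is (α−1)/(α+β−2). With α+β = 8, the mode is (α−1)/6.
Set (α−1)/6 = 0.095 → α = 1 + 0.095·6 = 1.57.
β = 8 − α = 6.43.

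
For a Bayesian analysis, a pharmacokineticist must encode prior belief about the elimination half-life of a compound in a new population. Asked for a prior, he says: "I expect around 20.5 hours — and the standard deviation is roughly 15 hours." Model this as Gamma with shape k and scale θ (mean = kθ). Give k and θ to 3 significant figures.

k ≈ 1.87, θ ≈ 11

For Gamma(k, scale θ): mean = kθ, variance = kθ², so CV = 1/√k.
CV = SD/mean = 15/20.5 = 0.7317, hence k = 1/CV² = 1.87.
Then θ = mean/k = 20.5/1.87 = 11.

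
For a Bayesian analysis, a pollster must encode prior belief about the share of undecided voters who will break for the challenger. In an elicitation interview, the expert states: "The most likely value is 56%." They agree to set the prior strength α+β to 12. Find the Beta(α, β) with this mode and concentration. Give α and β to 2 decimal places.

α = 6.60, β = 5.40

For α,β > 1 the Beta mode is (α−1)/(α+β−2). With α+β = 12, the mode is (α−1)/10.
Set (α−1)/10 = 0.56 → α = 1 + 0.56·10 = 6.60.
β = 12 − α = 5.40.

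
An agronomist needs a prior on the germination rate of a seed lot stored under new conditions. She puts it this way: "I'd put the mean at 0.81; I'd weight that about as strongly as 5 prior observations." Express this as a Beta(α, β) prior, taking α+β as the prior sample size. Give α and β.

α = 4.05, β = 0.95

Under the effective-sample-size interpretation, Beta(α, β) has prior mean α/(α+β) and prior sample size α+β.
So α+β = 5 and α/(α+β) = 0.81, giving α = 0.81·5 = 4.05 and β = 5 − 4.05 = 0.95.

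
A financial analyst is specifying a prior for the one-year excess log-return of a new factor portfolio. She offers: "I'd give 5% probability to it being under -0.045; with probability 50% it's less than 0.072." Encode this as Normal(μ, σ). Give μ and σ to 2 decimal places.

μ = 0.07, σ = 0.07

For Normal(μ,σ), the p-quantile is μ + z_p·σ. Here z_{0.05} = -1.645, z_{0.5} = 0.
So -0.045 = μ − 1.645σ and 0.072 = μ + 0σ.
Subtracting: σ = (0.072 − -0.045)/(0 − (-1.645)) = 0.07.
Then μ = -0.045 − (-1.645)·0.07 = 0.07.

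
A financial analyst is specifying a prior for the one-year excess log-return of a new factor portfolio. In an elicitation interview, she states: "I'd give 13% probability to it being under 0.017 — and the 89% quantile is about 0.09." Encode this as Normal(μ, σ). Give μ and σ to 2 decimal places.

For Normal(μ,σ), the p-quantile is μ + z_p·σ. Here z_{0.13} = -1.126, z_{0.89} = 1.227.
So 0.017 = μ − 1.126σ and 0.09 = μ + 1.227σ.
Subtracting: σ = (0.09 − 0.017)/(1.227 − (-1.126)) = 0.03.
Then μ = 0.017 − (-1.126)·0.03 = 0.05.

μ = 0.05, σ = 0.03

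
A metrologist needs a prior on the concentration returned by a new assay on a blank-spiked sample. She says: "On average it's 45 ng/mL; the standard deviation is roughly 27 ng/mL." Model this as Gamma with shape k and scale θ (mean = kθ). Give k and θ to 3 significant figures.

For Gamma(k, scale θ): mean = kθ, variance = kθ², so CV = 1/√k.
CV = SD/mean = 27/45 = 0.6, hence k = 1/CV² = 2.78.
Then θ = mean/k = 45/2.78 = 16.2.

k ≈ 2.78, θ ≈ 16.2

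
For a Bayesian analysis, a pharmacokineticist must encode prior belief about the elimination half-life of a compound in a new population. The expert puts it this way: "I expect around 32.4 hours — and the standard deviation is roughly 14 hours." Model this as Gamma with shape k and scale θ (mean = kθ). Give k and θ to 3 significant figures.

For Gamma(k, scale θ): mean = kθ, variance = kθ², so CV = 1/√k.
CV = SD/mean = 14/32.4 = 0.4321, hence k = 1/CV² = 5.36.
Then θ = mean/k = 32.4/5.36 = 6.05.

k ≈ 5.36, θ ≈ 6.05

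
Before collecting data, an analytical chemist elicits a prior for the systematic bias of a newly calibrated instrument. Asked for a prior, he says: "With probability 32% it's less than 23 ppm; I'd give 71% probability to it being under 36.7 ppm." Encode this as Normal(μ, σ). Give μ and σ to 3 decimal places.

For Normal(μ,σ), the p-quantile is μ + z_p·σ. Here z_{0.32} = -0.4677, z_{0.71} = 0.5534.
So 23 = μ − 0.4677σ and 36.7 = μ + 0.5534σ.
Subtracting: σ = (36.7 − 23)/(0.5534 − (-0.4677)) = 13.417.
Then μ = 23 − (-0.4677)·13.417 = 29.275.

μ = 29.275, σ = 13.417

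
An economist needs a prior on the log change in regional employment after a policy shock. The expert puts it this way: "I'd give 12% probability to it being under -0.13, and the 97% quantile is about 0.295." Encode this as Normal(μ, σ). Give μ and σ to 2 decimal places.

The p-quantile of Normal(μ,σ) is μ + z_p·σ, with z_{0.12} = -1.175 and z_{0.97} = 1.881.
Eliminate σ: μ = (z₂·x₁ − z₁·x₂)/(z₂ − z₁) = (1.881·-0.13 − (-1.175)·0.295)/3.056 = 0.03.
Then σ = (x₂ − x₁)/(z₂ − z₁) = (0.295 − -0.13)/3.056 = 0.14.

μ = 0.03, σ = 0.14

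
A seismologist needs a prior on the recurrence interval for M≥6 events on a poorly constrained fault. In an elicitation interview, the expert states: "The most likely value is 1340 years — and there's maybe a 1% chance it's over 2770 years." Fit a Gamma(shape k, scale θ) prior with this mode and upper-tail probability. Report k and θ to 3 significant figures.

Gamma(k,θ) with k>1 has mode (k−1)θ, so θ = 1340/(k−1).
Need P(X < 2770) = 0.99 with θ tied to k this way. Start at k = 2, θ = 1340: P(X<2770) ≈ 0.612.
Too low — raise k to concentrate. Iterating converges to k ≈ 10.3.
Then θ = 1340/(10.3−1) ≈ 145.

k ≈ 10.3, θ ≈ 145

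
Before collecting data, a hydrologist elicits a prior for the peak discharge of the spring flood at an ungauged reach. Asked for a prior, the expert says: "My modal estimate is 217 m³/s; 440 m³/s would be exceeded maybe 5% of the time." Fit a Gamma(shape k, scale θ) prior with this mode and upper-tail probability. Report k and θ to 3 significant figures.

Gamma(k,θ) with k>1 has mode (k−1)θ, so θ = 217/(k−1).
Need P(X < 440) = 0.95 with θ tied to k this way. Start at k = 2, θ = 217: P(X<440) ≈ 0.601.
Too low — raise k to concentrate. Iterating converges to k ≈ 6.54.
Then θ = 217/(6.54−1) ≈ 39.2.

k ≈ 6.54, θ ≈ 39.2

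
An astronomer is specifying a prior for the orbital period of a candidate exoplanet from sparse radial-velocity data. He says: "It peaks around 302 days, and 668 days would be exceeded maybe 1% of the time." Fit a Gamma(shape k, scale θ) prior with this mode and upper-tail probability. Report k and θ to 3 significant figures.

Gamma(k,θ) with k>1 has mode (k−1)θ, so θ = 302/(k−1).
Need P(X < 668) = 0.99 with θ tied to k this way. Start at k = 2, θ = 302: P(X<668) ≈ 0.648.
Too low — raise k to concentrate. Iterating converges to k ≈ 8.64.
Then θ = 302/(8.64−1) ≈ 39.5.

k ≈ 8.64, θ ≈ 39.5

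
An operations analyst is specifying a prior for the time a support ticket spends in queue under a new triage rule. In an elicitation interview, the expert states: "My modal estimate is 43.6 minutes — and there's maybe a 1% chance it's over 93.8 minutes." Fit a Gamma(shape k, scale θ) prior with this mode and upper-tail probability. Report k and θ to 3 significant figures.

Gamma(k,θ) with k>1 has mode (k−1)θ, so θ = 43.6/(k−1).
Need P(X < 93.8) = 0.99 with θ tied to k this way. Start at k = 2, θ = 43.6: P(X<93.8) ≈ 0.633.
Too low — raise k to concentrate. Iterating converges to k ≈ 9.25.
Then θ = 43.6/(9.25−1) ≈ 5.28.

k ≈ 9.25, θ ≈ 5.28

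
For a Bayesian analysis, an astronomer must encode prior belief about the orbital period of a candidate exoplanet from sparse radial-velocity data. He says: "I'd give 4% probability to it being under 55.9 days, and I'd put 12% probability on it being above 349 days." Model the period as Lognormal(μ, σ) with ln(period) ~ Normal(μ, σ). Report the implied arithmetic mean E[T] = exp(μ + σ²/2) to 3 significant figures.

E[T] ≈ 203 days

If T ~ Lognormal(μ,σ) then ln T ~ Normal(μ,σ), so the p-quantile of ln T is μ + z_p·σ.
ln(55.9) = 4.024 and ln(349) = 5.855; z_{0.04} = -1.751, z_{0.88} = 1.175.
σ = (5.855 − 4.024)/(1.175 − (-1.751)) = 0.626.
μ = 4.024 − (-1.751)·0.626 = 5.120.
E[T] = exp(μ + σ²/2) = exp(5.120 + 0.1959) = 203 days.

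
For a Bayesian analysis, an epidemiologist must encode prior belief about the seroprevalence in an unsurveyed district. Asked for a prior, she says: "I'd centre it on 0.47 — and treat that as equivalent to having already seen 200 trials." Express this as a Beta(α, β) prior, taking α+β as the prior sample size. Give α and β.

α = 94, β = 106

Under the effective-sample-size interpretation, Beta(α, β) has prior mean α/(α+β) and prior sample size α+β.
So α+β = 200 and α/(α+β) = 0.47, giving α = 0.47·200 = 94 and β = 200 − 94 = 106.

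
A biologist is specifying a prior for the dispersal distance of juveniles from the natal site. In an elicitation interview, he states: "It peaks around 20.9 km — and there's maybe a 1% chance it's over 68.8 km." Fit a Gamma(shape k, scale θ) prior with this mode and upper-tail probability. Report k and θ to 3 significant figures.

k ≈ 4.1, θ ≈ 6.74

Gamma(k,θ) with k>1 has mode (k−1)θ, so θ = 20.9/(k−1).
Need P(X < 68.8) = 0.99 with θ tied to k this way. Start at k = 2, θ = 20.9: P(X<68.8) ≈ 0.840.
Too low — raise k to concentrate. Iterating converges to k ≈ 4.1.
Then θ = 20.9/(4.1−1) ≈ 6.74.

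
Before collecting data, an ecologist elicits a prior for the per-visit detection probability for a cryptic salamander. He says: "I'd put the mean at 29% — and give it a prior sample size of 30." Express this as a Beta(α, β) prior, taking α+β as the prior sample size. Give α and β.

α = 8.7, β = 21.3

Under the effective-sample-size interpretation, Beta(α, β) has prior mean α/(α+β) and prior sample size α+β.
So α+β = 30 and α/(α+β) = 0.29, giving α = 0.29·30 = 8.7 and β = 30 − 8.7 = 21.3.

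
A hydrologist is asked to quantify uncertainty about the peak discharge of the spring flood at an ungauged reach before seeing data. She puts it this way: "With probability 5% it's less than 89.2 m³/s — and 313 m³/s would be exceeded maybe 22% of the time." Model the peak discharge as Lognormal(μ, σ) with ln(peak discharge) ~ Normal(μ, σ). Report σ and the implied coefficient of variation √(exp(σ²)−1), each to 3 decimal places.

If T ~ Lognormal(μ,σ) then ln T ~ Normal(μ,σ), so the p-quantile of ln T is μ + z_p·σ.
ln(89.2) = 4.491 and ln(313) = 5.746; z_{0.05} = -1.645, z_{0.78} = 0.7722.
σ = (5.746 − 4.491)/(0.7722 − (-1.645)) = 0.519.
μ = 4.491 − (-1.645)·0.519 = 5.345.
CV = √(exp(σ²)−1) = √(exp(0.2697)−1) = 0.556.

σ ≈ 0.519, CV ≈ 0.556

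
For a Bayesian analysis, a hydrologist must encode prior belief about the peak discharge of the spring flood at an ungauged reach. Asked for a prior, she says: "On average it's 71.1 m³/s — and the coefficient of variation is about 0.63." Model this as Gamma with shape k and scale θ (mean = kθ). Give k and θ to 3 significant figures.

k ≈ 2.52, θ ≈ 28.2

For Gamma(k, scale θ): mean = kθ, variance = kθ², so CV = 1/√k.
CV = 0.63, hence k = 1/CV² = 2.52.
Then θ = mean/k = 71.1/2.52 = 28.2.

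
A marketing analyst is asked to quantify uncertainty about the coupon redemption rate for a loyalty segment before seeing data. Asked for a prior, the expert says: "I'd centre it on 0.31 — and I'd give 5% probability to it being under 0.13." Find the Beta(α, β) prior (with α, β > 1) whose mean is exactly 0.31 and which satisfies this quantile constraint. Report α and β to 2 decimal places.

With mean 0.31 fixed, write α = 0.31s, β = 0.69s where s = α+β.
Need P(θ < 0.13) = 0.05 under Beta(0.31s, 0.69s). Normal approximation: (q−m)/√(m(1−m)/s) ≈ z_{0.05} = -1.64, so s ≈ 0.31·0.69·(-1.64)²/(0.13−0.31)² = 17.9.
At s = 17.9: P(θ<0.13) ≈ 0.030. Adjusting to match 0.05 gives s ≈ 13.99.
So α = 0.31·13.99 ≈ 4.34, β = 0.69·13.99 ≈ 9.66.

α ≈ 4.34, β ≈ 9.66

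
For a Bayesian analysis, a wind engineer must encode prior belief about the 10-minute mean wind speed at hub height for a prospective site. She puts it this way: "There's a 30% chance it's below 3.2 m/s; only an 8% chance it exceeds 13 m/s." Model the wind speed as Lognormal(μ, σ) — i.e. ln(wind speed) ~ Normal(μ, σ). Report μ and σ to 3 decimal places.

μ ≈ 1.544, σ ≈ 0.727

If T ~ Lognormal(μ,σ) then ln T ~ Normal(μ,σ), so the p-quantile of ln T is μ + z_p·σ.
ln(3.2) = 1.163 and ln(13) = 2.565; z_{0.3} = -0.5244, z_{0.92} = 1.405.
σ = (2.565 − 1.163)/(1.405 − (-0.5244)) = 0.727.
μ = 1.163 − (-0.5244)·0.727 = 1.544.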